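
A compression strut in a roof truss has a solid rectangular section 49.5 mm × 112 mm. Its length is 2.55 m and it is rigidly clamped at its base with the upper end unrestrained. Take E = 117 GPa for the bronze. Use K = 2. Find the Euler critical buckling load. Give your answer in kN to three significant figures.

P_cr ≈ 50.3 kN

Buckling occurs about the weak axis: I_min = h·b³/12 with b = 49.5 mm (the shorter side).
I_min = 112×49.5³/12 = 1.132×10^6 mm⁴
I = 1.132×10^6 mm⁴ = 1.132×10^-6 m⁴
Effective length L_e = K·L = 2 × 2.55 = 5.100 m
P_cr = π²EI / L_e² = π² × 117×10⁹ × 1.132×10^-6 / 5.100² = 5.026×10^4 N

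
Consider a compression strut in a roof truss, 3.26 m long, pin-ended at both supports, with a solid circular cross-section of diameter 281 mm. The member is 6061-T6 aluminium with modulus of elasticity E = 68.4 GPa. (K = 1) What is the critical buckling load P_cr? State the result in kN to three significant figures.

I = πd⁴/64 = π×281⁴/64 = 3.061×10^8 mm⁴
I = 3.061×10^8 mm⁴ = 3.061×10^-4 m⁴
Effective length L_e = K·L = 1 × 3.26 = 3.260 m
P_cr = π²EI / L_e² = π² × 68.4×10⁹ × 3.061×10^-4 / 3.260² = 1.944×10^7 N

P_cr ≈ 19400 kN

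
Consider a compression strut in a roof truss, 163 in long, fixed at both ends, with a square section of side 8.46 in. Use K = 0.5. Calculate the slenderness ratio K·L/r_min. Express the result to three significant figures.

I = a⁴/12 = 8.46⁴/12 = 426.9 in⁴
A = 71.57 in²;  r_min = √(I/A) = √(426.9/71.57) = 2.442 in
L_e = K·L = 0.5 × 163 = 81.50 in
λ = L_e / r_min = 81.500 / 2.442 = 33.4

λ ≈ 33.4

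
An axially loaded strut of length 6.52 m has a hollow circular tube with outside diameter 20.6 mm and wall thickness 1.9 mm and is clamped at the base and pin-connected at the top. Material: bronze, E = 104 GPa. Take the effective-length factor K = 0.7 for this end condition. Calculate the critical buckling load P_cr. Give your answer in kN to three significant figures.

Inner diameter d_i = 20.6 − 2×1.9 = 16.80 mm
I = π(d_o⁴ − d_i⁴)/64 = π(20.6⁴ − 16.80⁴)/64 = 4.929×10^3 mm⁴
I = 4.929×10^3 mm⁴ = 4.929×10^-9 m⁴
Effective length L_e = K·L = 0.7 × 6.52 = 4.564 m
P_cr = π²EI / L_e² = π² × 104×10⁹ × 4.929×10^-9 / 4.564² = 242.9 N

P_cr ≈ 0.243 kN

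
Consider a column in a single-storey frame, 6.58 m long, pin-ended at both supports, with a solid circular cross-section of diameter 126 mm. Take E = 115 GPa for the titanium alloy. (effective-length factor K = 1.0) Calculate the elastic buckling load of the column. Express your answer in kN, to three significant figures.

P_cr ≈ 324 kN

I = πd⁴/64 = π×126⁴/64 = 1.237×10^7 mm⁴
I = 1.237×10^7 mm⁴ = 1.237×10^-5 m⁴
Effective length L_e = K·L = 1 × 6.58 = 6.580 m
P_cr = π²EI / L_e² = π² × 115×10⁹ × 1.237×10^-5 / 6.580² = 3.243×10^5 N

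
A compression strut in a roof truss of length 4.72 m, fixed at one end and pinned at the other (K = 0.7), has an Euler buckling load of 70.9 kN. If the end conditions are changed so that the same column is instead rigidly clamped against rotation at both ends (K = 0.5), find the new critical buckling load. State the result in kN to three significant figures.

P_cr ∝ 1/K², so P_cr,new = P_cr,old × (K_old/K_new)² = 70.9 × (0.7/0.5)²
= 70.9 × 1.960 = 139 kN

P_cr ≈ 139 kN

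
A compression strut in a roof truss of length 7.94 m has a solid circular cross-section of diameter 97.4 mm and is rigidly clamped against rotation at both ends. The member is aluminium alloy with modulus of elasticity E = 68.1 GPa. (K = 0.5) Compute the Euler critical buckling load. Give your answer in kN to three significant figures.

P_cr ≈ 188 kN

I = πd⁴/64 = π×97.4⁴/64 = 4.418×10^6 mm⁴
I = 4.418×10^6 mm⁴ = 4.418×10^-6 m⁴
Effective length L_e = K·L = 0.5 × 7.94 = 3.970 m
P_cr = π²EI / L_e² = π² × 68.1×10⁹ × 4.418×10^-6 / 3.970² = 1.884×10^5 N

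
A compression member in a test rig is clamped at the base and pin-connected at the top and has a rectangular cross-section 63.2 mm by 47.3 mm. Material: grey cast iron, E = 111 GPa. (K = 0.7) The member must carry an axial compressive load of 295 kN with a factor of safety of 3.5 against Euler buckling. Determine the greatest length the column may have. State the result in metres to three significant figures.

Buckling occurs about the weak axis: I_min = h·b³/12 with b = 47.3 mm (the shorter side).
I_min = 63.2×47.3³/12 = 5.573×10^5 mm⁴
I = 5.573×10^-7 m⁴
Required critical load P_cr = n·P = 3.5 × 295 = 1032 kN = 1.032×10^6 N
From P_cr = π²EI/(K·L)²:  L = (1/K)·√(π²EI/P_cr) = (1/0.7)·√(π²×1.11×10^11×5.573×10^-7/1.032×10^6)
L = 1.10 m

L_max ≈ 1.10 m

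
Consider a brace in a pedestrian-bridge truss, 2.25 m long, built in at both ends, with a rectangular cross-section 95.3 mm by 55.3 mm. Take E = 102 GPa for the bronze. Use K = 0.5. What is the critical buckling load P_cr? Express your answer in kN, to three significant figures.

Buckling occurs about the weak axis: I_min = h·b³/12 with b = 55.3 mm (the shorter side).
I_min = 95.3×55.3³/12 = 1.343×10^6 mm⁴
I = 1.343×10^6 mm⁴ = 1.343×10^-6 m⁴
Effective length L_e = K·L = 0.5 × 2.25 = 1.125 m
P_cr = π²EI / L_e² = π² × 102×10⁹ × 1.343×10^-6 / 1.125² = 1.068×10^6 N

P_cr ≈ 1070 kN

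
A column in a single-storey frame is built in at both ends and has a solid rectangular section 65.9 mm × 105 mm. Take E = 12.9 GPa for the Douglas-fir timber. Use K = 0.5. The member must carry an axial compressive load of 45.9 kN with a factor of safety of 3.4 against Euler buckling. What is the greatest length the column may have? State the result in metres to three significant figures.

Buckling occurs about the weak axis: I_min = h·b³/12 with b = 65.9 mm (the shorter side).
I_min = 105×65.9³/12 = 2.504×10^6 mm⁴
I = 2.504×10^-6 m⁴
Required critical load P_cr = n·P = 3.4 × 45.9 = 156.1 kN = 1.561×10^5 N
From P_cr = π²EI/(K·L)²:  L = (1/K)·√(π²EI/P_cr) = (1/0.5)·√(π²×1.29×10^10×2.504×10^-6/1.561×10^5)
L = 2.86 m

L_max ≈ 2.86 m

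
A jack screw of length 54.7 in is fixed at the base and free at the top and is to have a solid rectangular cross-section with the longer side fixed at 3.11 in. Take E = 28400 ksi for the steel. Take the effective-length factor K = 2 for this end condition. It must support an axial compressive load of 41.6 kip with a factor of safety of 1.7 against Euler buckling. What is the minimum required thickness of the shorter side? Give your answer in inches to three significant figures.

b ≈ 2.27 in

Required P_cr = n·P = 1.7 × 41.6 = 70.72 kip
L_e = K·L = 2 × 54.7 = 109.4 in
Required I = P_cr·L_e²/(π²E) = 7.072×10^4 × 109.4² / (π² × 2.84×10^7) = 3.020 in⁴
Rectangle, weak axis: I_min = h·b³/12 with h = 3.11 in fixed  ⇒  b = (12I/h)^(1/3) = 2.27 in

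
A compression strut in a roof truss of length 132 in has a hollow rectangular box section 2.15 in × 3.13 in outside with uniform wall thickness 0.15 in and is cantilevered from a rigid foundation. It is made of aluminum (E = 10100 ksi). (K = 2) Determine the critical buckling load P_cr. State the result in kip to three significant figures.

Inner dimensions: h_i = 3.13 − 2×0.15 = 2.830 in, b_i = 2.15 − 2×0.15 = 1.850 in
Weak-axis I_min = (h_o·b_o³ − h_i·b_i³)/12 with b_o = 2.15, b_i = 1.850 in (shorter outer/inner sides).
I_min = (3.13×2.15³ − 2.830×1.850³)/12 = 1.099 in⁴
Effective length L_e = K·L = 2 × 132 = 264.0 in
P_cr = π²EI / L_e² = π² × 10100×10³ × 1.099 / 264.0² = 1.572×10^3 lb

P_cr ≈ 1.57 kip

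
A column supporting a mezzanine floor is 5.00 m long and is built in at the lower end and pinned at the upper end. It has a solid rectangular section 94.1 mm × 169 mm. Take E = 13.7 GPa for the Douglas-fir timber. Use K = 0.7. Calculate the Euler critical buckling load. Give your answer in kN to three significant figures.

P_cr ≈ 130 kN

Buckling occurs about the weak axis: I_min = h·b³/12 with b = 94.1 mm (the shorter side).
I_min = 169×94.1³/12 = 1.173×10^7 mm⁴
I = 1.173×10^7 mm⁴ = 1.173×10^-5 m⁴
Effective length L_e = K·L = 0.7 × 5.00 = 3.500 m
P_cr = π²EI / L_e² = π² × 13.7×10⁹ × 1.173×10^-5 / 3.500² = 1.295×10^5 N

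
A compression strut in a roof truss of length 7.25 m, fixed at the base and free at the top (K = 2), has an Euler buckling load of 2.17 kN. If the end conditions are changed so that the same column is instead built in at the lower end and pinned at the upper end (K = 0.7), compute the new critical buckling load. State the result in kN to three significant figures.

P_cr ≈ 17.7 kN

P_cr ∝ 1/K², so P_cr,new = P_cr,old × (K_old/K_new)² = 2.17 × (2/0.7)²
= 2.17 × 8.163 = 17.7 kN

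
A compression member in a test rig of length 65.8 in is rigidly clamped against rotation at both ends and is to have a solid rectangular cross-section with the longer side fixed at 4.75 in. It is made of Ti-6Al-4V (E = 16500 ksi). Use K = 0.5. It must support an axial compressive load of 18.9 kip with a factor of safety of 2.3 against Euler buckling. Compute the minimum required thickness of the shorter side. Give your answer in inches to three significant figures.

b ≈ 0.900 in

Required P_cr = n·P = 2.3 × 18.9 = 43.47 kip
L_e = K·L = 0.5 × 65.8 = 32.90 in
Required I = P_cr·L_e²/(π²E) = 4.347×10^4 × 32.90² / (π² × 1.65×10^7) = 0.2889 in⁴
Rectangle, weak axis: I_min = h·b³/12 with h = 4.75 in fixed  ⇒  b = (12I/h)^(1/3) = 0.900 in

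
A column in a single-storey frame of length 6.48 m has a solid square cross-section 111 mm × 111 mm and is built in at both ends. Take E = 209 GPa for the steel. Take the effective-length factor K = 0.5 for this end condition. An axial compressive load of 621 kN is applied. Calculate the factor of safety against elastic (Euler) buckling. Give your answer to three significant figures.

I = a⁴/12 = 111⁴/12 = 1.265×10^7 mm⁴
I = 1.265×10^7 mm⁴ = 1.265×10^-5 m⁴
Effective length L_e = K·L = 0.5 × 6.48 = 3.240 m
P_cr = π²EI / L_e² = π² × 209×10⁹ × 1.265×10^-5 / 3.240² = 2.486×10^6 N
Factor of safety n = P_cr / P = 2485.8 / 621 = 4.00

n ≈ 4.00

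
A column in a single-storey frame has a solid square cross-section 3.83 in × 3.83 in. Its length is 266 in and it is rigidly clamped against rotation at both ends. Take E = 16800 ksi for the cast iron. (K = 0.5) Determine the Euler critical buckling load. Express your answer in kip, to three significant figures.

I = a⁴/12 = 3.83⁴/12 = 17.93 in⁴
Effective length L_e = K·L = 0.5 × 266 = 133.0 in
P_cr = π²EI / L_e² = π² × 16800×10³ × 17.93 / 133.0² = 1.681×10^5 lb

P_cr ≈ 168 kip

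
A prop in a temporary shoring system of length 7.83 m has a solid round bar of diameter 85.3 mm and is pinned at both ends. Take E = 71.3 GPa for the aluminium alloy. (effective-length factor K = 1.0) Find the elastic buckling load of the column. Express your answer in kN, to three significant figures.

P_cr ≈ 29.8 kN

I = πd⁴/64 = π×85.3⁴/64 = 2.599×10^6 mm⁴
I = 2.599×10^6 mm⁴ = 2.599×10^-6 m⁴
Effective length L_e = K·L = 1 × 7.83 = 7.830 m
P_cr = π²EI / L_e² = π² × 71.3×10⁹ × 2.599×10^-6 / 7.830² = 2.983×10^4 N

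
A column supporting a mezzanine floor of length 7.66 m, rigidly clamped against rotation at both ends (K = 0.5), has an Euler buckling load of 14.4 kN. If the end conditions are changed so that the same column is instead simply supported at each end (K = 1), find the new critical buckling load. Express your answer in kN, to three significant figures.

P_cr ≈ 3.60 kN

P_cr ∝ 1/K², so P_cr,new = P_cr,old × (K_old/K_new)² = 14.4 × (0.5/1)²
= 14.4 × 0.2500 = 3.60 kN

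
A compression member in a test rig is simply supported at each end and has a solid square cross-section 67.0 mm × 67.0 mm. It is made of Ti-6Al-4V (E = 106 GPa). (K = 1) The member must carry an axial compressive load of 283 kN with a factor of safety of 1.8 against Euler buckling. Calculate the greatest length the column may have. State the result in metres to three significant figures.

I = a⁴/12 = 67.0⁴/12 = 1.679×10^6 mm⁴
I = 1.679×10^-6 m⁴
Required critical load P_cr = n·P = 1.8 × 283 = 509.4 kN = 5.094×10^5 N
From P_cr = π²EI/(K·L)²:  L = (1/K)·√(π²EI/P_cr) = (1/1)·√(π²×1.06×10^11×1.679×10^-6/5.094×10^5)
L = 1.86 m

L_max ≈ 1.86 m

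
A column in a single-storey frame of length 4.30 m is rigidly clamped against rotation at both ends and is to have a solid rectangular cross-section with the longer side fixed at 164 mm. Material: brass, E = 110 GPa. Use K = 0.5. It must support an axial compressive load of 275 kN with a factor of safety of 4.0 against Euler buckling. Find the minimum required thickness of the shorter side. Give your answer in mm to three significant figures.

b ≈ 70.0 mm

Required P_cr = n·P = 4.0 × 275 = 1100 kN
L_e = K·L = 0.5 × 4.30 = 2.150 m
Required I = P_cr·L_e²/(π²E) = 1.100×10^6 × 2.150² / (π² × 1.10×10^11) = 4.684×10^-6 m⁴
I_req = 4.684×10^6 mm⁴
Rectangle, weak axis: I_min = h·b³/12 with h = 164 mm fixed  ⇒  b = (12I/h)^(1/3) = 70.0 mm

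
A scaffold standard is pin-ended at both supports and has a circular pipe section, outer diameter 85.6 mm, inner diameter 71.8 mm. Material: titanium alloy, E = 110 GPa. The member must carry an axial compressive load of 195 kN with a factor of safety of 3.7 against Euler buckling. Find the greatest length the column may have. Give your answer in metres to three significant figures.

L_max ≈ 1.42 m

d_o = 85.6 mm, d_i = 71.8 mm
I = π(d_o⁴ − d_i⁴)/64 = π(85.6⁴ − 71.80⁴)/64 = 1.331×10^6 mm⁴
I = 1.331×10^-6 m⁴
Required critical load P_cr = n·P = 3.7 × 195 = 721.5 kN = 7.215×10^5 N
From P_cr = π²EI/(K·L)²:  L = (1/K)·√(π²EI/P_cr) = (1/1)·√(π²×1.10×10^11×1.331×10^-6/7.215×10^5)
L = 1.42 m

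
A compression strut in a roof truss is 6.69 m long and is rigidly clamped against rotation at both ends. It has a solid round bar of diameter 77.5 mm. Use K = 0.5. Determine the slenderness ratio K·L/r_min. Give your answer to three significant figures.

For a solid circle r = d/4 = 77.5/4 = 19.38 mm
L_e = K·L = 0.5 × 6.69 m = 3.345 m = 3345.0 mm
λ = L_e / r_min = 3345.0 / 19.38 = 173

λ ≈ 173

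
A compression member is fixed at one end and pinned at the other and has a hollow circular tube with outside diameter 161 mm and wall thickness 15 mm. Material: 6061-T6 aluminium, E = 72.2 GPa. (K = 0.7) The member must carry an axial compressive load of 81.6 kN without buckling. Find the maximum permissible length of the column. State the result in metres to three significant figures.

Inner diameter d_i = 161 − 2×15 = 131.0 mm
I = π(d_o⁴ − d_i⁴)/64 = π(161⁴ − 131.0⁴)/64 = 1.853×10^7 mm⁴
I = 1.853×10^-5 m⁴
At the buckling limit P_cr = P = 8.160×10^4 N
From P_cr = π²EI/(K·L)²:  L = (1/K)·√(π²EI/P_cr) = (1/0.7)·√(π²×7.22×10^10×1.853×10^-5/8.160×10^4)
L = 18.2 m

L_max ≈ 18.2 m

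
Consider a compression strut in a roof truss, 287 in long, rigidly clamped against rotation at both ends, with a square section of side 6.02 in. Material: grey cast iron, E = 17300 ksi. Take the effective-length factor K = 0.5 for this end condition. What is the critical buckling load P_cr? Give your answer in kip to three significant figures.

I = a⁴/12 = 6.02⁴/12 = 109.4 in⁴
Effective length L_e = K·L = 0.5 × 287 = 143.5 in
P_cr = π²EI / L_e² = π² × 17300×10³ × 109.4 / 143.5² = 9.075×10^5 lb

P_cr ≈ 908 kip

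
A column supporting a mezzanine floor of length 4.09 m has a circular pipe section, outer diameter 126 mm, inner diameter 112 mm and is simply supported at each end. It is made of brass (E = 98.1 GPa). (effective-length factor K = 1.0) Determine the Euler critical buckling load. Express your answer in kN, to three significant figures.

P_cr ≈ 269 kN

d_o = 126 mm, d_i = 112 mm
I = π(d_o⁴ − d_i⁴)/64 = π(126⁴ − 112.0⁴)/64 = 4.648×10^6 mm⁴
I = 4.648×10^6 mm⁴ = 4.648×10^-6 m⁴
Effective length L_e = K·L = 1 × 4.09 = 4.090 m
P_cr = π²EI / L_e² = π² × 98.1×10⁹ × 4.648×10^-6 / 4.090² = 2.690×10^5 N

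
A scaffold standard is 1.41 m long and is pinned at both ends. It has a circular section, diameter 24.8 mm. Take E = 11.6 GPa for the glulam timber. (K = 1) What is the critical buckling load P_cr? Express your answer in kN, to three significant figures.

I = πd⁴/64 = π×24.8⁴/64 = 1.857×10^4 mm⁴
I = 1.857×10^4 mm⁴ = 1.857×10^-8 m⁴
Effective length L_e = K·L = 1 × 1.41 = 1.410 m
P_cr = π²EI / L_e² = π² × 11.6×10⁹ × 1.857×10^-8 / 1.410² = 1.069×10^3 N

P_cr ≈ 1.07 kN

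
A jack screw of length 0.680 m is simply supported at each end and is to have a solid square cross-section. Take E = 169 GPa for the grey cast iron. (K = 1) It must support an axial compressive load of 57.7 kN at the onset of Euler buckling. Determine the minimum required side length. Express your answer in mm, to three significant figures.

L_e = K·L = 1 × 0.680 = 0.6800 m
Required I = P_cr·L_e²/(π²E) = 5.770×10^4 × 0.6800² / (π² × 1.69×10^11) = 1.600×10^-8 m⁴
I_req = 1.600×10^4 mm⁴
Solid square: I = a⁴/12  ⇒  a = (12I)^(1/4) = (12×1.600×10^4)^(1/4) = 20.9 mm

a ≈ 20.9 mm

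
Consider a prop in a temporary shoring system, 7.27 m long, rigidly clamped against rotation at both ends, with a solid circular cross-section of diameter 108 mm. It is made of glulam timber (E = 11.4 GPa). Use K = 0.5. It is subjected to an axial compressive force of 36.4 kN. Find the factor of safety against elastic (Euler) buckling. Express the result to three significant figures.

n ≈ 1.56

I = πd⁴/64 = π×108⁴/64 = 6.678×10^6 mm⁴
I = 6.678×10^6 mm⁴ = 6.678×10^-6 m⁴
Effective length L_e = K·L = 0.5 × 7.27 = 3.635 m
P_cr = π²EI / L_e² = π² × 11.4×10⁹ × 6.678×10^-6 / 3.635² = 5.687×10^4 N
Factor of safety n = P_cr / P = 56.867 / 36.4 = 1.56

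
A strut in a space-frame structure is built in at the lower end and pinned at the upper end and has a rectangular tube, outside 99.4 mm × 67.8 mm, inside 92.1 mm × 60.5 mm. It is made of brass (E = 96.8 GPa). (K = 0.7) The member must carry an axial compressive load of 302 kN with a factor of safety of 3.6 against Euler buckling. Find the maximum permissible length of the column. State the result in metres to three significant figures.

L_max ≈ 1.26 m

Weak-axis I_min = (h_o·b_o³ − h_i·b_i³)/12 with b_o = 67.8, b_i = 60.50 mm (shorter outer/inner sides).
I_min = (99.4×67.8³ − 92.10×60.50³)/12 = 8.820×10^5 mm⁴
I = 8.820×10^-7 m⁴
Required critical load P_cr = n·P = 3.6 × 302 = 1087 kN = 1.087×10^6 N
From P_cr = π²EI/(K·L)²:  L = (1/K)·√(π²EI/P_cr) = (1/0.7)·√(π²×9.68×10^10×8.820×10^-7/1.087×10^6)
L = 1.26 m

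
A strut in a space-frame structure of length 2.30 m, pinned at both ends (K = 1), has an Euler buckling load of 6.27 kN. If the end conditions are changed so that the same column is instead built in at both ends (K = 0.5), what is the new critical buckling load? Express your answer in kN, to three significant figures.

P_cr ∝ 1/K², so P_cr,new = P_cr,old × (K_old/K_new)² = 6.27 × (1/0.5)²
= 6.27 × 4.000 = 25.1 kN

P_cr ≈ 25.1 kN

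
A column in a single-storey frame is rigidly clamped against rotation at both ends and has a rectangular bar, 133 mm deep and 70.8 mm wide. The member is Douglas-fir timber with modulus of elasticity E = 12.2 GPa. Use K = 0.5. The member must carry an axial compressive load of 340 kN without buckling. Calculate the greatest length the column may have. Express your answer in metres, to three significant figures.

Buckling occurs about the weak axis: I_min = h·b³/12 with b = 70.8 mm (the shorter side).
I_min = 133×70.8³/12 = 3.933×10^6 mm⁴
I = 3.933×10^-6 m⁴
At the buckling limit P_cr = P = 3.400×10^5 N
From P_cr = π²EI/(K·L)²:  L = (1/K)·√(π²EI/P_cr) = (1/0.5)·√(π²×1.22×10^10×3.933×10^-6/3.400×10^5)
L = 2.36 m

L_max ≈ 2.36 m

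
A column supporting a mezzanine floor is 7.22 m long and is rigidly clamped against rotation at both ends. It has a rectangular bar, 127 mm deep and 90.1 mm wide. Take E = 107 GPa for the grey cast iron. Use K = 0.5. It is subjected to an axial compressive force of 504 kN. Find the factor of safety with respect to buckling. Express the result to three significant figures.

Buckling occurs about the weak axis: I_min = h·b³/12 with b = 90.1 mm (the shorter side).
I_min = 127×90.1³/12 = 7.741×10^6 mm⁴
I = 7.741×10^6 mm⁴ = 7.741×10^-6 m⁴
Effective length L_e = K·L = 0.5 × 7.22 = 3.610 m
P_cr = π²EI / L_e² = π² × 107×10⁹ × 7.741×10^-6 / 3.610² = 6.273×10^5 N
Factor of safety n = P_cr / P = 627.29 / 504 = 1.24

n ≈ 1.24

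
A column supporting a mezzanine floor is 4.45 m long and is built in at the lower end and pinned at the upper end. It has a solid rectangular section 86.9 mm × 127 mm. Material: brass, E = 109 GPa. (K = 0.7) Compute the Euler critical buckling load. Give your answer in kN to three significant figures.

Buckling occurs about the weak axis: I_min = h·b³/12 with b = 86.9 mm (the shorter side).
I_min = 127×86.9³/12 = 6.945×10^6 mm⁴
I = 6.945×10^6 mm⁴ = 6.945×10^-6 m⁴
Effective length L_e = K·L = 0.7 × 4.45 = 3.115 m
P_cr = π²EI / L_e² = π² × 109×10⁹ × 6.945×10^-6 / 3.115² = 7.700×10^5 N

P_cr ≈ 770 kN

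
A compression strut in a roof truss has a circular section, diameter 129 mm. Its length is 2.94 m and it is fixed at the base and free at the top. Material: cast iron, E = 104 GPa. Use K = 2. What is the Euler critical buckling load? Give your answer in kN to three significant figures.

I = πd⁴/64 = π×129⁴/64 = 1.359×10^7 mm⁴
I = 1.359×10^7 mm⁴ = 1.359×10^-5 m⁴
Effective length L_e = K·L = 2 × 2.94 = 5.880 m
P_cr = π²EI / L_e² = π² × 104×10⁹ × 1.359×10^-5 / 5.880² = 4.036×10^5 N

P_cr ≈ 404 kN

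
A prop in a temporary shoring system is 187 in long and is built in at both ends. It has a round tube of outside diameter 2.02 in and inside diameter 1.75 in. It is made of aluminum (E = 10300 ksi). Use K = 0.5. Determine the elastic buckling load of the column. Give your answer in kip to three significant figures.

P_cr ≈ 4.15 kip

d_o = 2.02 in, d_i = 1.75 in
I = π(d_o⁴ − d_i⁴)/64 = π(2.02⁴ − 1.750⁴)/64 = 0.3569 in⁴
Effective length L_e = K·L = 0.5 × 187 = 93.50 in
P_cr = π²EI / L_e² = π² × 10300×10³ × 0.3569 / 93.50² = 4.150×10^3 lb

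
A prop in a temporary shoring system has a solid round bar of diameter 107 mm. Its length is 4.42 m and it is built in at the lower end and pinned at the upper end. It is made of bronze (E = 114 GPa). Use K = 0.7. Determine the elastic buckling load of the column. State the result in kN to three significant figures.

P_cr ≈ 756 kN

I = πd⁴/64 = π×107⁴/64 = 6.434×10^6 mm⁴
I = 6.434×10^6 mm⁴ = 6.434×10^-6 m⁴
Effective length L_e = K·L = 0.7 × 4.42 = 3.094 m
P_cr = π²EI / L_e² = π² × 114×10⁹ × 6.434×10^-6 / 3.094² = 7.563×10^5 N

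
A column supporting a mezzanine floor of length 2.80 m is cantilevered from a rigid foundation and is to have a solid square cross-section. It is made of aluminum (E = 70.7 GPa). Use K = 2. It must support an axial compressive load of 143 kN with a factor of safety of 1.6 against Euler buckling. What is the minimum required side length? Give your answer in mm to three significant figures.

Required P_cr = n·P = 1.6 × 143 = 228.8 kN
L_e = K·L = 2 × 2.80 = 5.600 m
Required I = P_cr·L_e²/(π²E) = 2.288×10^5 × 5.600² / (π² × 7.07×10^10) = 1.028×10^-5 m⁴
I_req = 1.028×10^7 mm⁴
Solid square: I = a⁴/12  ⇒  a = (12I)^(1/4) = (12×1.028×10^7)^(1/4) = 105 mm

a ≈ 105 mm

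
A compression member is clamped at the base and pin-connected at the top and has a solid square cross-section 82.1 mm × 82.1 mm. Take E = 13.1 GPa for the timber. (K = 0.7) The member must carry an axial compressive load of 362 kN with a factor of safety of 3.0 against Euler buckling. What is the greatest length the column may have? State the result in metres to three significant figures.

L_max ≈ 0.959 m

I = a⁴/12 = 82.1⁴/12 = 3.786×10^6 mm⁴
I = 3.786×10^-6 m⁴
Required critical load P_cr = n·P = 3.0 × 362 = 1086 kN = 1.086×10^6 N
From P_cr = π²EI/(K·L)²:  L = (1/K)·√(π²EI/P_cr) = (1/0.7)·√(π²×1.31×10^10×3.786×10^-6/1.086×10^6)
L = 0.959 m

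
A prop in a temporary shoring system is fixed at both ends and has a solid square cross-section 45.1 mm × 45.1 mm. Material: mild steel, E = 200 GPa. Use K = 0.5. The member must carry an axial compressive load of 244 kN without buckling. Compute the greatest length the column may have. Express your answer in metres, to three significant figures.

L_max ≈ 3.34 m

I = a⁴/12 = 45.1⁴/12 = 3.448×10^5 mm⁴
I = 3.448×10^-7 m⁴
At the buckling limit P_cr = P = 2.440×10^5 N
From P_cr = π²EI/(K·L)²:  L = (1/K)·√(π²EI/P_cr) = (1/0.5)·√(π²×2.00×10^11×3.448×10^-7/2.440×10^5)
L = 3.34 m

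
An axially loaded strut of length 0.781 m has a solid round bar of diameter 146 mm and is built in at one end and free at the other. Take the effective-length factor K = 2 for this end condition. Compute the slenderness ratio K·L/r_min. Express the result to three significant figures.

I = πd⁴/64 = π×146⁴/64 = 2.230×10^7 mm⁴
A = 1.674×10^4 mm²;  r_min = √(I/A) = √(2.230×10^7/1.674×10^4) = 36.50 mm
L_e = K·L = 2 × 0.781 m = 1.562 m = 1562.0 mm
λ = L_e / r_min = 1562.0 / 36.50 = 42.8

λ ≈ 42.8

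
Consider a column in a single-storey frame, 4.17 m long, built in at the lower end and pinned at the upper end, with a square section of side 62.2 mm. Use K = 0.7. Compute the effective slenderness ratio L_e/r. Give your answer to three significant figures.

λ ≈ 163

I = a⁴/12 = 62.2⁴/12 = 1.247×10^6 mm⁴
A = 3.869×10^3 mm²;  r_min = √(I/A) = √(1.247×10^6/3.869×10^3) = 17.96 mm
L_e = K·L = 0.7 × 4.17 m = 2.919 m = 2919.0 mm
λ = L_e / r_min = 2919.0 / 17.96 = 163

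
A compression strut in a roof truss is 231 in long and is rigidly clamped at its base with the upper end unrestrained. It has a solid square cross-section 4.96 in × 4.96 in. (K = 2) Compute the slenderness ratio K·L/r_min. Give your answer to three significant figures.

For a square r = a/√12 = 4.96/√12 = 1.432 in
L_e = K·L = 2 × 231 = 462.0 in
λ = L_e / r_min = 462.00 / 1.432 = 323

λ ≈ 323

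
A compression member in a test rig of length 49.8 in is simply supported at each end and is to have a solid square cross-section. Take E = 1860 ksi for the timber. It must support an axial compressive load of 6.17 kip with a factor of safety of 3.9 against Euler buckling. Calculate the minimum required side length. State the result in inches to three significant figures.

Required P_cr = n·P = 3.9 × 6.17 = 24.06 kip
L_e = K·L = 1 × 49.8 = 49.80 in
Required I = P_cr·L_e²/(π²E) = 2.406×10^4 × 49.80² / (π² × 1.86×10^6) = 3.251 in⁴
Solid square: I = a⁴/12  ⇒  a = (12I)^(1/4) = (12×3.251)^(1/4) = 2.50 in

a ≈ 2.50 in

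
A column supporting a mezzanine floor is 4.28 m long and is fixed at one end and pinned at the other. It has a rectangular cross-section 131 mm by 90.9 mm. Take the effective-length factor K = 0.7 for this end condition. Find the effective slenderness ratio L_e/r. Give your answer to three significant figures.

For a rectangle r_min = b/√12 = 90.9/√12 = 26.24 mm
L_e = K·L = 0.7 × 4.28 m = 2.996 m = 2996.0 mm
λ = L_e / r_min = 2996.0 / 26.24 = 114

λ ≈ 114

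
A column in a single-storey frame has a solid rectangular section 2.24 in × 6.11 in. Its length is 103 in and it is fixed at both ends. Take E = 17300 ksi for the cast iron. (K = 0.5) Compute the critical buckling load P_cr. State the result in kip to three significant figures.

P_cr ≈ 368 kip

Buckling occurs about the weak axis: I_min = h·b³/12 with b = 2.24 in (the shorter side).
I_min = 6.11×2.24³/12 = 5.723 in⁴
Effective length L_e = K·L = 0.5 × 103 = 51.50 in
P_cr = π²EI / L_e² = π² × 17300×10³ × 5.723 / 51.50² = 3.684×10^5 lb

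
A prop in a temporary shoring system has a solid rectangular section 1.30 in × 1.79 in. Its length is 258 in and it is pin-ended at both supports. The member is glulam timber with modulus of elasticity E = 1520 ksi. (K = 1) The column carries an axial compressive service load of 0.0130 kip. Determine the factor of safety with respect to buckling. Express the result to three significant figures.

n ≈ 5.68

Buckling occurs about the weak axis: I_min = h·b³/12 with b = 1.30 in (the shorter side).
I_min = 1.79×1.30³/12 = 0.3277 in⁴
Effective length L_e = K·L = 1 × 258 = 258.0 in
P_cr = π²EI / L_e² = π² × 1520×10³ × 0.3277 / 258.0² = 73.86 lb
Factor of safety n = P_cr / P = 0.073859 / 0.0130 = 5.68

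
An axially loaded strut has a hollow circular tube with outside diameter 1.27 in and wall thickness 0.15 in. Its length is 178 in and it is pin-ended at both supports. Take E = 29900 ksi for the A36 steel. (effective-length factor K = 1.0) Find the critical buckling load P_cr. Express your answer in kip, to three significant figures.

P_cr ≈ 0.785 kip

Inner diameter d_i = 1.27 − 2×0.15 = 0.9700 in
I = π(d_o⁴ − d_i⁴)/64 = π(1.27⁴ − 0.9700⁴)/64 = 8.424×10^-2 in⁴
Effective length L_e = K·L = 1 × 178 = 178.0 in
P_cr = π²EI / L_e² = π² × 29900×10³ × 8.424×10^-2 / 178.0² = 784.6 lb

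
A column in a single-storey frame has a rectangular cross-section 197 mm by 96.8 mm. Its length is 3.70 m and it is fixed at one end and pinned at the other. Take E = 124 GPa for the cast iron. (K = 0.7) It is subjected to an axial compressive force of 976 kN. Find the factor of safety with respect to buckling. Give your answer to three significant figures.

Buckling occurs about the weak axis: I_min = h·b³/12 with b = 96.8 mm (the shorter side).
I_min = 197×96.8³/12 = 1.489×10^7 mm⁴
I = 1.489×10^7 mm⁴ = 1.489×10^-5 m⁴
Effective length L_e = K·L = 0.7 × 3.70 = 2.590 m
P_cr = π²EI / L_e² = π² × 124×10⁹ × 1.489×10^-5 / 2.590² = 2.717×10^6 N
Factor of safety n = P_cr / P = 2716.6 / 976 = 2.78

n ≈ 2.78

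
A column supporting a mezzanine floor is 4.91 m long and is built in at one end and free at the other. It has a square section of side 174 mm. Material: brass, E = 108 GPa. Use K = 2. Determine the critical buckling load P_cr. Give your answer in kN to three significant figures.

P_cr ≈ 844 kN

I = a⁴/12 = 174⁴/12 = 7.639×10^7 mm⁴
I = 7.639×10^7 mm⁴ = 7.639×10^-5 m⁴
Effective length L_e = K·L = 2 × 4.91 = 9.820 m
P_cr = π²EI / L_e² = π² × 108×10⁹ × 7.639×10^-5 / 9.820² = 8.443×10^5 N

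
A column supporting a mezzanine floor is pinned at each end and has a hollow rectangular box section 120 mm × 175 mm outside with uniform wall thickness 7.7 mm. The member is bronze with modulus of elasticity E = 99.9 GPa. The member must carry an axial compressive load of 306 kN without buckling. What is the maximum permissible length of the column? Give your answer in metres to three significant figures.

L_max ≈ 5.67 m

Inner dimensions: h_i = 175 − 2×7.7 = 159.6 mm, b_i = 120 − 2×7.7 = 104.6 mm
Weak-axis I_min = (h_o·b_o³ − h_i·b_i³)/12 with b_o = 120, b_i = 104.6 mm (shorter outer/inner sides).
I_min = (175×120³ − 159.6×104.6³)/12 = 9.979×10^6 mm⁴
I = 9.979×10^-6 m⁴
At the buckling limit P_cr = P = 3.060×10^5 N
From P_cr = π²EI/(K·L)²:  L = (1/K)·√(π²EI/P_cr) = (1/1)·√(π²×9.99×10^10×9.979×10^-6/3.060×10^5)
L = 5.67 m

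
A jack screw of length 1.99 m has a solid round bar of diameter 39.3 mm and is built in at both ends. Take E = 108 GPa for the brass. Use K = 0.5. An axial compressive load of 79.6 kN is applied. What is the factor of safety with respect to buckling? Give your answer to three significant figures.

n ≈ 1.58

I = πd⁴/64 = π×39.3⁴/64 = 1.171×10^5 mm⁴
I = 1.171×10^5 mm⁴ = 1.171×10^-7 m⁴
Effective length L_e = K·L = 0.5 × 1.99 = 0.9950 m
P_cr = π²EI / L_e² = π² × 108×10⁹ × 1.171×10^-7 / 0.9950² = 1.261×10^5 N
Factor of safety n = P_cr / P = 126.07 / 79.6 = 1.58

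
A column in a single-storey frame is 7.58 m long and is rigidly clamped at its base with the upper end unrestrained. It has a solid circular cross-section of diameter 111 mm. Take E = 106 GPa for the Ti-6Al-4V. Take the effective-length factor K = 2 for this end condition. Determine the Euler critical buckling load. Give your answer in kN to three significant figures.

I = πd⁴/64 = π×111⁴/64 = 7.452×10^6 mm⁴
I = 7.452×10^6 mm⁴ = 7.452×10^-6 m⁴
Effective length L_e = K·L = 2 × 7.58 = 15.16 m
P_cr = π²EI / L_e² = π² × 106×10⁹ × 7.452×10^-6 / 15.16² = 3.392×10^4 N

P_cr ≈ 33.9 kN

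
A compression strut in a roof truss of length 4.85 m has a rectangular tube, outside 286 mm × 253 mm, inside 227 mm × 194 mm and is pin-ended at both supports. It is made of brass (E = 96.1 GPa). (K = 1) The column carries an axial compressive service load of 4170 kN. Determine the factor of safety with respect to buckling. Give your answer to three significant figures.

n ≈ 2.40

Weak-axis I_min = (h_o·b_o³ − h_i·b_i³)/12 with b_o = 253, b_i = 194.0 mm (shorter outer/inner sides).
I_min = (286×253³ − 227.0×194.0³)/12 = 2.478×10^8 mm⁴
I = 2.478×10^8 mm⁴ = 2.478×10^-4 m⁴
Effective length L_e = K·L = 1 × 4.85 = 4.850 m
P_cr = π²EI / L_e² = π² × 96.1×10⁹ × 2.478×10^-4 / 4.850² = 9.994×10^6 N
Factor of safety n = P_cr / P = 9993.6 / 4170 = 2.40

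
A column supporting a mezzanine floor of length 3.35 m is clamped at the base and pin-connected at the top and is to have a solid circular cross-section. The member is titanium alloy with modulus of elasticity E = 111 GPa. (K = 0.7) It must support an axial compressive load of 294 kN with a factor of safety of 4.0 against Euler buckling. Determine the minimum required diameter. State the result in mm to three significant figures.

d ≈ 105 mm

Required P_cr = n·P = 4.0 × 294 = 1176 kN
L_e = K·L = 0.7 × 3.35 = 2.345 m
Required I = P_cr·L_e²/(π²E) = 1.176×10^6 × 2.345² / (π² × 1.11×10^11) = 5.903×10^-6 m⁴
I_req = 5.903×10^6 mm⁴
Solid circle: I = πd⁴/64  ⇒  d = (64I/π)^(1/4) = (64×5.903×10^6/π)^(1/4) = 105 mm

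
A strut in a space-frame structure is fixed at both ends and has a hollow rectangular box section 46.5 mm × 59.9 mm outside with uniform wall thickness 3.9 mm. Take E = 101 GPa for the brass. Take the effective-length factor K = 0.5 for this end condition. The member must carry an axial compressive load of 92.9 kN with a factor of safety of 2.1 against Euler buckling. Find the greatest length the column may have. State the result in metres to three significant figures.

Inner dimensions: h_i = 59.9 − 2×3.9 = 52.10 mm, b_i = 46.5 − 2×3.9 = 38.70 mm
Weak-axis I_min = (h_o·b_o³ − h_i·b_i³)/12 with b_o = 46.5, b_i = 38.70 mm (shorter outer/inner sides).
I_min = (59.9×46.5³ − 52.10×38.70³)/12 = 2.502×10^5 mm⁴
I = 2.502×10^-7 m⁴
Required critical load P_cr = n·P = 2.1 × 92.9 = 195.1 kN = 1.951×10^5 N
From P_cr = π²EI/(K·L)²:  L = (1/K)·√(π²EI/P_cr) = (1/0.5)·√(π²×1.01×10^11×2.502×10^-7/1.951×10^5)
L = 2.26 m

L_max ≈ 2.26 m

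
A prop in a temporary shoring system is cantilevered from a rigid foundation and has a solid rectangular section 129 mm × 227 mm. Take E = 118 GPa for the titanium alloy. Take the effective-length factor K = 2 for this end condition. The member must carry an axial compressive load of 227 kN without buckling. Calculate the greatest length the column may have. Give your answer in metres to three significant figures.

Buckling occurs about the weak axis: I_min = h·b³/12 with b = 129 mm (the shorter side).
I_min = 227×129³/12 = 4.061×10^7 mm⁴
I = 4.061×10^-5 m⁴
At the buckling limit P_cr = P = 2.270×10^5 N
From P_cr = π²EI/(K·L)²:  L = (1/K)·√(π²EI/P_cr) = (1/2)·√(π²×1.18×10^11×4.061×10^-5/2.270×10^5)
L = 7.22 m

L_max ≈ 7.22 m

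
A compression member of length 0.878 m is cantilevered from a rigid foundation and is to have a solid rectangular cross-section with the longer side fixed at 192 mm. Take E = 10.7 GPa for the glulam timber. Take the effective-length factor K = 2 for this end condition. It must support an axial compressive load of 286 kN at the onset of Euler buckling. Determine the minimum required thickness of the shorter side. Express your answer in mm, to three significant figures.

b ≈ 80.5 mm

L_e = K·L = 2 × 0.878 = 1.756 m
Required I = P_cr·L_e²/(π²E) = 2.860×10^5 × 1.756² / (π² × 1.07×10^10) = 8.351×10^-6 m⁴
I_req = 8.351×10^6 mm⁴
Rectangle, weak axis: I_min = h·b³/12 with h = 192 mm fixed  ⇒  b = (12I/h)^(1/3) = 80.5 mm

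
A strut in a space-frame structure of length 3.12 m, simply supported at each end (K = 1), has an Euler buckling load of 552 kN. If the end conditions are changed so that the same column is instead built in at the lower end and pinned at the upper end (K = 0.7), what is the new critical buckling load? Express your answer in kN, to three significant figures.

P_cr ∝ 1/K², so P_cr,new = P_cr,old × (K_old/K_new)² = 552 × (1/0.7)²
= 552 × 2.041 = 1130 kN

P_cr ≈ 1130 kN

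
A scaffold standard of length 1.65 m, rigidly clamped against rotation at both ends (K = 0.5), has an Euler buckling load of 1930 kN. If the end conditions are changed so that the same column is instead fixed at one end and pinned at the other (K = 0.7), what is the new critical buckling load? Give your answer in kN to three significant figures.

P_cr ≈ 985 kN

P_cr ∝ 1/K², so P_cr,new = P_cr,old × (K_old/K_new)² = 1930 × (0.5/0.7)²
= 1930 × 0.5102 = 985 kN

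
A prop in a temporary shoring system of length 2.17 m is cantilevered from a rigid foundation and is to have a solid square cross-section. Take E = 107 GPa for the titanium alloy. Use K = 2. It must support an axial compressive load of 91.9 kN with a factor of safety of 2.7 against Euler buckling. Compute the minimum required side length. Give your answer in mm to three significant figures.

Required P_cr = n·P = 2.7 × 91.9 = 248.1 kN
L_e = K·L = 2 × 2.17 = 4.340 m
Required I = P_cr·L_e²/(π²E) = 2.481×10^5 × 4.340² / (π² × 1.07×10^11) = 4.426×10^-6 m⁴
I_req = 4.426×10^6 mm⁴
Solid square: I = a⁴/12  ⇒  a = (12I)^(1/4) = (12×4.426×10^6)^(1/4) = 85.4 mm

a ≈ 85.4 mm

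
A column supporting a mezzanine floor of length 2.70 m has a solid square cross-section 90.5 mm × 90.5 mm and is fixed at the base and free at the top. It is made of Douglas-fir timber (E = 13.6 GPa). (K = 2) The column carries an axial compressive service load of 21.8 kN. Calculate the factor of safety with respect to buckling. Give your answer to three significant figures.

n ≈ 1.18

I = a⁴/12 = 90.5⁴/12 = 5.590×10^6 mm⁴
I = 5.590×10^6 mm⁴ = 5.590×10^-6 m⁴
Effective length L_e = K·L = 2 × 2.70 = 5.400 m
P_cr = π²EI / L_e² = π² × 13.6×10⁹ × 5.590×10^-6 / 5.400² = 2.573×10^4 N
Factor of safety n = P_cr / P = 25.731 / 21.8 = 1.18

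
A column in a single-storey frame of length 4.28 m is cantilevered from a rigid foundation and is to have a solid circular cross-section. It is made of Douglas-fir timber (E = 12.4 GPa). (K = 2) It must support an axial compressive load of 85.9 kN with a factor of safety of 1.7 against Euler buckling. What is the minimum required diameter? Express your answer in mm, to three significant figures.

d ≈ 205 mm

Required P_cr = n·P = 1.7 × 85.9 = 146.0 kN
L_e = K·L = 2 × 4.28 = 8.560 m
Required I = P_cr·L_e²/(π²E) = 1.460×10^5 × 8.560² / (π² × 1.24×10^10) = 8.743×10^-5 m⁴
I_req = 8.743×10^7 mm⁴
Solid circle: I = πd⁴/64  ⇒  d = (64I/π)^(1/4) = (64×8.743×10^7/π)^(1/4) = 205 mm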